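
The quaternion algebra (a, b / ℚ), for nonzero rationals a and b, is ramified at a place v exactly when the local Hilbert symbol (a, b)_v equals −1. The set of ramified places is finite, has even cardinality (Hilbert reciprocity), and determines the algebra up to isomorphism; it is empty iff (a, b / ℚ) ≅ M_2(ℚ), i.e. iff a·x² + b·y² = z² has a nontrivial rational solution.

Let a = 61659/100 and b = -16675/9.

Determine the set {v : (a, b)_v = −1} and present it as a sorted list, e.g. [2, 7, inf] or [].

Mod squares: a ≡ 6851, b ≡ -667. Check v ∈ {∞, 2, 3, 5, 13, 17, 23, 29, 31}.
v=17: a=17^1·(≡14), b=17^0·(≡4) mod 17; (14|17)=-1, (4|17)=+1; (−1)^{1·0·8}·(-1)^0·(+1)^1 = +1.
v=3: a=3^2·(≡2), b=3^-2·(≡2) mod 3; (2|3)=-1, (2|3)=-1; (−1)^{2·-2·1}·(-1)^-2·(-1)^2 = +1.
v=23: a=23^0·(≡11), b=23^1·(≡14) mod 23; (11|23)=-1, (14|23)=-1; (−1)^{0·1·11}·(-1)^1·(-1)^0 = -1.
v=13: a=13^1·(≡7), b=13^0·(≡12) mod 13; (7|13)=-1, (12|13)=+1; (−1)^{1·0·6}·(-1)^0·(+1)^1 = +1.
v=5: a=5^-2·(≡1), b=5^2·(≡2) mod 5; (1|5)=+1, (2|5)=-1; (−1)^{-2·2·2}·(+1)^2·(-1)^-2 = +1.
v=2: v_2(a)=-2, v_2(b)=0; units ≡ 3, 5 (mod 8); ε·ε+αω+βω = 1·0+-2·1+0·1 ≡ 0  ⇒  (a,b)_2 = +1.
v=29: a=29^0·(≡16), b=29^1·(≡7) mod 29; (16|29)=+1, (7|29)=+1; (−1)^{0·1·14}·(+1)^1·(+1)^0 = +1.
v=31: a=31^1·(≡14), b=31^0·(≡21) mod 31; (14|31)=+1, (21|31)=-1; (−1)^{1·0·15}·(+1)^0·(-1)^1 = -1.
v=∞: 6851 > 0 and -667 < 0  ⇒  (a,b)_∞ = +1.
|Ram(6851, -667)| = 2, even; anisotropic at {23, 31}.

[23, 31]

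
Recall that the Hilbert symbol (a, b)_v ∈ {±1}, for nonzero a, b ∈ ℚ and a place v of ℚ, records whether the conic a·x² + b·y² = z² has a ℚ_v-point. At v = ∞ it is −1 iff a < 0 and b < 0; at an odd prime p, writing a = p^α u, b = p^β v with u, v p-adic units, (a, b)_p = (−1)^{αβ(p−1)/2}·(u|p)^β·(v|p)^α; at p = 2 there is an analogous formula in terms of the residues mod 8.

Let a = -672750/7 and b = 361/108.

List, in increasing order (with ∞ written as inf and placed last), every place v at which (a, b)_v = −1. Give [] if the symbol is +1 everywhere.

[5, 7]

Mod squares: a ≡ -20930, b ≡ 3. Check v ∈ {∞, 2, 3, 5, 7, 13, 19, 23}.
v=23: a=23^1·(≡14), b=23^0·(≡1) mod 23; (14|23)=-1, (1|23)=+1; (−1)^{1·0·11}·(-1)^0·(+1)^1 = +1.
v=7: a=7^-1·(≡6), b=7^0·(≡6) mod 7; (6|7)=-1, (6|7)=-1; (−1)^{-1·0·3}·(-1)^0·(-1)^-1 = -1.
v=19: a=19^0·(≡3), b=19^2·(≡3) mod 19; (3|19)=-1, (3|19)=-1; (−1)^{0·2·9}·(-1)^2·(-1)^0 = +1.
v=3: a=3^2·(≡1), b=3^-3·(≡1) mod 3; (1|3)=+1, (1|3)=+1; (−1)^{2·-3·1}·(+1)^-3·(+1)^2 = +1.
v=13: a=13^1·(≡6), b=13^0·(≡9) mod 13; (6|13)=-1, (9|13)=+1; (−1)^{1·0·6}·(-1)^0·(+1)^1 = +1.
v=2: v_2(a)=1, v_2(b)=-2; units ≡ 7, 3 (mod 8); ε·ε+αω+βω = 1·1+1·1+-2·0 ≡ 0  ⇒  (a,b)_2 = +1.
v=5: a=5^3·(≡4), b=5^0·(≡2) mod 5; (4|5)=+1, (2|5)=-1; (−1)^{3·0·2}·(+1)^0·(-1)^3 = -1.
v=∞: -20930 < 0 and 3 > 0  ⇒  (a,b)_∞ = +1.
Ram(-20930, 3) = {5, 7}; no ℚ_5-point on the conic.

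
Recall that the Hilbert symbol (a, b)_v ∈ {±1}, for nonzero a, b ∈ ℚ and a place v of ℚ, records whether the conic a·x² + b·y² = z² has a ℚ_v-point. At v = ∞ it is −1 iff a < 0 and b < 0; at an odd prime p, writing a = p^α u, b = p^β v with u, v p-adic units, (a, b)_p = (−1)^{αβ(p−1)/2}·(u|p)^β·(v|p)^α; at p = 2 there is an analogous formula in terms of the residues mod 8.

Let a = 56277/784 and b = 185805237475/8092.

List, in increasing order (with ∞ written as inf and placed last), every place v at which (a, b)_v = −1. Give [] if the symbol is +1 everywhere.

(a, b) ≡ (37, 2544157) mod (ℚ^×)²; places V = {2, 3, 5, 7, 11, 13, 17, 19, 37, 47, ∞}.
(a,b)_3: α=2, u≡1; β=0, v≡1 (mod 3); (1|3)=+1, (1|3)=+1; sign (−1)^0·+1^0·+1^2 = +1.
(a,b)_∞: sgn(37)=+, sgn(2544157)=+, so +1.
(a,b)_11: α=0, u≡4; β=3, v≡9 (mod 11); (4|11)=+1, (9|11)=+1; sign (−1)^0·+1^3·+1^0 = +1.
(a,b)_7: α=-2, u≡2; β=-1, v≡4 (mod 7); (2|7)=+1, (4|7)=+1; sign (−1)^0·+1^-1·+1^-2 = +1.
(a,b)_2: α=-4, β=-2; u≡5, v≡5 (mod 8); ε(u)ε(v)=0·0, αω(v)=-4·1, βω(u)=-2·1; sum ≡ 0  ⇒  +1.
(a,b)_19: α=0, u≡15; β=1, v≡3 (mod 19); (15|19)=-1, (3|19)=-1; sign (−1)^0·-1^1·-1^0 = -1.
(a,b)_37: α=1, u≡27; β=1, v≡20 (mod 37); (27|37)=+1, (20|37)=-1; sign (−1)^0·+1^1·-1^1 = -1.
(a,b)_17: α=0, u≡12; β=-2, v≡10 (mod 17); (12|17)=-1, (10|17)=-1; sign (−1)^0·-1^-2·-1^0 = +1.
(a,b)_5: α=0, u≡3; β=2, v≡2 (mod 5); (3|5)=-1, (2|5)=-1; sign (−1)^0·-1^2·-1^0 = +1.
(a,b)_13: α=2, u≡2; β=2, v≡2 (mod 13); (2|13)=-1, (2|13)=-1; sign (−1)^0·-1^2·-1^2 = +1.
(a,b)_47: α=0, u≡27; β=1, v≡7 (mod 47); (27|47)=+1, (7|47)=+1; sign (−1)^0·+1^1·+1^0 = +1.
(37, 2544157 / ℚ) ramifies at {19, 37}: a division algebra.

[19, 37]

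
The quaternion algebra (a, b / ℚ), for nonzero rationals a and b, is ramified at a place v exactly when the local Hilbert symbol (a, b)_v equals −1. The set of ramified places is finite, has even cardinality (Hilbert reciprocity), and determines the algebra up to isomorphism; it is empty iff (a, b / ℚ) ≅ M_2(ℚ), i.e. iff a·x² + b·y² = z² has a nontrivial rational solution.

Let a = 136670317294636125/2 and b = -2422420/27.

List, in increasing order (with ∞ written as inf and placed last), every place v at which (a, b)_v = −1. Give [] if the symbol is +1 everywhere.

[7, 11]

(a, b) ≡ (10, -15015) mod (ℚ^×)²; places V = {2, 3, 5, 7, 11, 13, ∞}.
(a,b)_∞: sgn(10)=+, sgn(-15015)=−, so +1.
(a,b)_11: α=6, u≡6; β=3, v≡10 (mod 11); (6|11)=-1, (10|11)=-1; sign (−1)^0·-1^3·-1^6 = -1.
(a,b)_7: α=4, u≡6; β=1, v≡1 (mod 7); (6|7)=-1, (1|7)=+1; sign (−1)^0·-1^1·+1^4 = -1.
(a,b)_2: α=-1, β=2; u≡5, v≡1 (mod 8); ε(u)ε(v)=0·0, αω(v)=-1·0, βω(u)=2·1; sum ≡ 0  ⇒  +1.
(a,b)_13: α=4, u≡1; β=1, v≡2 (mod 13); (1|13)=+1, (2|13)=-1; sign (−1)^0·+1^1·-1^4 = +1.
(a,b)_3: α=2, u≡1; β=-3, v≡2 (mod 3); (1|3)=+1, (2|3)=-1; sign (−1)^0·+1^-3·-1^2 = +1.
(a,b)_5: α=3, u≡2; β=1, v≡3 (mod 5); (2|5)=-1, (3|5)=-1; sign (−1)^0·-1^1·-1^3 = +1.
Ram(10, -15015) = {7, 11}; no ℚ_7-point on the conic.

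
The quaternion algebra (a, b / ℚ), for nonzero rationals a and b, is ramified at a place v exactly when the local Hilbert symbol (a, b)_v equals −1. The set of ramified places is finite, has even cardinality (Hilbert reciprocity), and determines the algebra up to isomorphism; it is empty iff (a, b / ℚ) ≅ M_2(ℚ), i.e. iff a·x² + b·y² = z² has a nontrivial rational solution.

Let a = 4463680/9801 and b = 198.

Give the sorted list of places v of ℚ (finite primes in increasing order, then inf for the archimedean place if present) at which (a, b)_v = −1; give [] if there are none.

(a, b) ≡ (69745, 22) mod (ℚ^×)²; places V = {2, 3, 5, 11, 13, 29, 37, ∞}.
(a,b)_5: α=1, u≡1; β=0, v≡3 (mod 5); (1|5)=+1, (3|5)=-1; sign (−1)^0·+1^0·-1^1 = -1.
(a,b)_11: α=-2, u≡3; β=1, v≡7 (mod 11); (3|11)=+1, (7|11)=-1; sign (−1)^0·+1^1·-1^-2 = +1.
(a,b)_∞: sgn(69745)=+, sgn(22)=+, so +1.
(a,b)_3: α=-4, u≡1; β=2, v≡1 (mod 3); (1|3)=+1, (1|3)=+1; sign (−1)^0·+1^2·+1^-4 = +1.
(a,b)_29: α=1, u≡12; β=0, v≡24 (mod 29); (12|29)=-1, (24|29)=+1; sign (−1)^0·-1^0·+1^1 = +1.
(a,b)_2: α=6, β=1; u≡1, v≡3 (mod 8); ε(u)ε(v)=0·1, αω(v)=6·1, βω(u)=1·0; sum ≡ 0  ⇒  +1.
(a,b)_37: α=1, u≡32; β=0, v≡13 (mod 37); (32|37)=-1, (13|37)=-1; sign (−1)^0·-1^0·-1^1 = -1.
(a,b)_13: α=1, u≡9; β=0, v≡3 (mod 13); (9|13)=+1, (3|13)=+1; sign (−1)^0·+1^0·+1^1 = +1.
|Ram(69745, 22)| = 2, even; anisotropic at {5, 37}.

[5, 37]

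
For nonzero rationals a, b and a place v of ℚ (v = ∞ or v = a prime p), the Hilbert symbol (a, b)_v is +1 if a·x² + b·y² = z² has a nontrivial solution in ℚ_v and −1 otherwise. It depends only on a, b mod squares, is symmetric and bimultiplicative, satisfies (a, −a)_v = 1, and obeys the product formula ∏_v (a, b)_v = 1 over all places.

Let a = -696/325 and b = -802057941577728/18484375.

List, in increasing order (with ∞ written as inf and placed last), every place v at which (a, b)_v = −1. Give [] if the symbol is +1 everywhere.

Mod squares: a ≡ -2262, b ≡ -12369. Check v ∈ {∞, 2, 3, 5, 7, 11, 13, 19, 29, 31}.
v=29: a=29^1·(≡25), b=29^2·(≡15) mod 29; (25|29)=+1, (15|29)=-1; (−1)^{1·2·14}·(+1)^2·(-1)^1 = -1.
v=2: v_2(a)=3, v_2(b)=12; units ≡ 5, 7 (mod 8); ε·ε+αω+βω = 0·1+3·0+12·1 ≡ 0  ⇒  (a,b)_2 = +1.
v=13: a=13^-1·(≡7), b=13^-2·(≡8) mod 13; (7|13)=-1, (8|13)=-1; (−1)^{-1·-2·6}·(-1)^-2·(-1)^-1 = -1.
v=31: a=31^0·(≡28), b=31^1·(≡25) mod 31; (28|31)=+1, (25|31)=+1; (−1)^{0·1·15}·(+1)^1·(+1)^0 = +1.
v=7: a=7^0·(≡6), b=7^-1·(≡4) mod 7; (6|7)=-1, (4|7)=+1; (−1)^{0·-1·3}·(-1)^-1·(+1)^0 = -1.
v=11: a=11^0·(≡5), b=11^4·(≡2) mod 11; (5|11)=+1, (2|11)=-1; (−1)^{0·4·5}·(+1)^4·(-1)^0 = +1.
v=19: a=19^0·(≡13), b=19^1·(≡18) mod 19; (13|19)=-1, (18|19)=-1; (−1)^{0·1·9}·(-1)^1·(-1)^0 = -1.
v=3: a=3^1·(≡2), b=3^3·(≡2) mod 3; (2|3)=-1, (2|3)=-1; (−1)^{1·3·1}·(-1)^3·(-1)^1 = -1.
v=∞: -2262 < 0 and -12369 < 0  ⇒  (a,b)_∞ = -1.
v=5: a=5^-2·(≡3), b=5^-6·(≡4) mod 5; (3|5)=-1, (4|5)=+1; (−1)^{-2·-6·2}·(-1)^-6·(+1)^-2 = +1.
(-2262, -12369 / ℚ) ramifies at {3, 7, 13, 19, 29, ∞}: a division algebra.

[3, 7, 13, 19, 29, inf]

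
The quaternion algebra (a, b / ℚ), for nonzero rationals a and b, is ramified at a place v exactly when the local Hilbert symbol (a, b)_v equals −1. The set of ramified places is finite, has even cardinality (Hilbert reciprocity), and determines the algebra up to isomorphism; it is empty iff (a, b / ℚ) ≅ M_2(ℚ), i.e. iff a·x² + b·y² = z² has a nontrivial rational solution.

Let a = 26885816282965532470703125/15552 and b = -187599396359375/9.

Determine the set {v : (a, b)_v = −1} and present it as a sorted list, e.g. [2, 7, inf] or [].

[11, 17]

Mod squares: a ≡ 3927, b ≡ -143. Check v ∈ {∞, 2, 3, 5, 7, 11, 13, 17}.
v=13: a=13^2·(≡9), b=13^1·(≡2) mod 13; (9|13)=+1, (2|13)=-1; (−1)^{2·1·6}·(+1)^1·(-1)^2 = +1.
v=3: a=3^-5·(≡1), b=3^-2·(≡1) mod 3; (1|3)=+1, (1|3)=+1; (−1)^{-5·-2·1}·(+1)^-2·(+1)^-5 = +1.
v=2: v_2(a)=-6, v_2(b)=0; units ≡ 7, 1 (mod 8); ε·ε+αω+βω = 1·0+-6·0+0·0 ≡ 0  ⇒  (a,b)_2 = +1.
v=7: a=7^7·(≡1), b=7^4·(≡1) mod 7; (1|7)=+1, (1|7)=+1; (−1)^{7·4·3}·(+1)^4·(+1)^7 = +1.
v=17: a=17^3·(≡7), b=17^2·(≡14) mod 17; (7|17)=-1, (14|17)=-1; (−1)^{3·2·8}·(-1)^2·(-1)^3 = -1.
v=∞: 3927 > 0 and -143 < 0  ⇒  (a,b)_∞ = +1.
v=11: a=11^5·(≡1), b=11^3·(≡1) mod 11; (1|11)=+1, (1|11)=+1; (−1)^{5·3·5}·(+1)^3·(+1)^5 = -1.
v=5: a=5^12·(≡3), b=5^6·(≡2) mod 5; (3|5)=-1, (2|5)=-1; (−1)^{12·6·2}·(-1)^6·(-1)^12 = +1.
(3927, -143 / ℚ) ramifies at {11, 17}: a division algebra.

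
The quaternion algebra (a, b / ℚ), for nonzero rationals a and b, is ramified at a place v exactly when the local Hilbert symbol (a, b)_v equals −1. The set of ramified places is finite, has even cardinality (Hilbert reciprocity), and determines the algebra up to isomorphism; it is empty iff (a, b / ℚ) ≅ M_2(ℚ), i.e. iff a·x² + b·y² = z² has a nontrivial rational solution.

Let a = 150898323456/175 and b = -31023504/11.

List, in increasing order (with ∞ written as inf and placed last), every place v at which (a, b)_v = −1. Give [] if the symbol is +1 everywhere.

[7, 11, 19, 23]

Mod squares: a ≡ 79373, b ≡ -2369851. Check v ∈ {∞, 2, 3, 5, 7, 11, 17, 19, 23, 29}.
v=2: v_2(a)=12, v_2(b)=4; units ≡ 5, 5 (mod 8); ε·ε+αω+βω = 0·0+12·1+4·1 ≡ 0  ⇒  (a,b)_2 = +1.
v=17: a=17^1·(≡12), b=17^1·(≡5) mod 17; (12|17)=-1, (5|17)=-1; (−1)^{1·1·8}·(-1)^1·(-1)^1 = +1.
v=19: a=19^2·(≡15), b=19^1·(≡4) mod 19; (15|19)=-1, (4|19)=+1; (−1)^{2·1·9}·(-1)^1·(+1)^2 = -1.
v=7: a=7^-1·(≡5), b=7^0·(≡5) mod 7; (5|7)=-1, (5|7)=-1; (−1)^{-1·0·3}·(-1)^0·(-1)^-1 = -1.
v=5: a=5^-2·(≡3), b=5^0·(≡1) mod 5; (3|5)=-1, (1|5)=+1; (−1)^{-2·0·2}·(-1)^0·(+1)^-2 = +1.
v=23: a=23^1·(≡2), b=23^1·(≡3) mod 23; (2|23)=+1, (3|23)=+1; (−1)^{1·1·11}·(+1)^1·(+1)^1 = -1.
v=∞: 79373 > 0 and -2369851 < 0  ⇒  (a,b)_∞ = +1.
v=29: a=29^1·(≡11), b=29^1·(≡11) mod 29; (11|29)=-1, (11|29)=-1; (−1)^{1·1·14}·(-1)^1·(-1)^1 = +1.
v=3: a=3^2·(≡2), b=3^2·(≡2) mod 3; (2|3)=-1, (2|3)=-1; (−1)^{2·2·1}·(-1)^2·(-1)^2 = +1.
v=11: a=11^0·(≡10), b=11^-1·(≡5) mod 11; (10|11)=-1, (5|11)=+1; (−1)^{0·-1·5}·(-1)^-1·(+1)^0 = -1.
(79373, -2369851 / ℚ) ramifies at {7, 11, 19, 23}: a division algebra.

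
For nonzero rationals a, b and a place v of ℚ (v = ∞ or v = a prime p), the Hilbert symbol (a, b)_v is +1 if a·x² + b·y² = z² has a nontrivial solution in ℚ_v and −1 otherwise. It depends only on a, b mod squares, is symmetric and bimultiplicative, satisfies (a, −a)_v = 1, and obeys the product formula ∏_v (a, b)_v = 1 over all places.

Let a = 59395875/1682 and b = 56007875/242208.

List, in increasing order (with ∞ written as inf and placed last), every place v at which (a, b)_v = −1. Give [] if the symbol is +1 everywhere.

[2, 7]

Mod squares: a ≡ 39270, b ≡ 70. Check v ∈ {∞, 2, 3, 5, 7, 11, 17, 23, 29}.
v=2: v_2(a)=-1, v_2(b)=-5; units ≡ 3, 3 (mod 8); ε·ε+αω+βω = 1·1+-1·1+-5·1 ≡ 1  ⇒  (a,b)_2 = -1.
v=3: a=3^1·(≡1), b=3^-2·(≡1) mod 3; (1|3)=+1, (1|3)=+1; (−1)^{1·-2·1}·(+1)^-2·(+1)^1 = +1.
v=11: a=11^3·(≡2), b=11^2·(≡5) mod 11; (2|11)=-1, (5|11)=+1; (−1)^{3·2·5}·(-1)^2·(+1)^3 = +1.
v=7: a=7^1·(≡6), b=7^1·(≡6) mod 7; (6|7)=-1, (6|7)=-1; (−1)^{1·1·3}·(-1)^1·(-1)^1 = -1.
v=17: a=17^1·(≡16), b=17^0·(≡13) mod 17; (16|17)=+1, (13|17)=+1; (−1)^{1·0·8}·(+1)^0·(+1)^1 = +1.
v=5: a=5^3·(≡1), b=5^3·(≡1) mod 5; (1|5)=+1, (1|5)=+1; (−1)^{3·3·2}·(+1)^3·(+1)^3 = +1.
v=∞: 39270 > 0 and 70 > 0  ⇒  (a,b)_∞ = +1.
v=29: a=29^-2·(≡9), b=29^-2·(≡14) mod 29; (9|29)=+1, (14|29)=-1; (−1)^{-2·-2·14}·(+1)^-2·(-1)^-2 = +1.
v=23: a=23^0·(≡18), b=23^2·(≡8) mod 23; (18|23)=+1, (8|23)=+1; (−1)^{0·2·11}·(+1)^2·(+1)^0 = +1.
Ram(39270, 70) = {2, 7}; no ℚ_2-point on the conic.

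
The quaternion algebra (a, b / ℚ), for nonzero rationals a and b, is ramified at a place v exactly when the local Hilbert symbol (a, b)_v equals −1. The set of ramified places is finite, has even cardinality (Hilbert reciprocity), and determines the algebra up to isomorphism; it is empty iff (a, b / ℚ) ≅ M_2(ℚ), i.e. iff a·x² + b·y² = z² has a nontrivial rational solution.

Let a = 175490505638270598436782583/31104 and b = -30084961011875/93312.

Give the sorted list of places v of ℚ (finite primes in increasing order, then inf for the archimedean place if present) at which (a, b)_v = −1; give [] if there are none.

(a, b) ≡ (100122, -108262) mod (ℚ^×)²; places V = {2, 3, 5, 7, 11, 19, 23, 37, 41, ∞}.
(a,b)_41: α=5, u≡4; β=2, v≡13 (mod 41); (4|41)=+1, (13|41)=-1; sign (−1)^0·+1^2·-1^5 = -1.
(a,b)_37: α=3, u≡8; β=1, v≡27 (mod 37); (8|37)=-1, (27|37)=+1; sign (−1)^0·-1^1·+1^3 = -1.
(a,b)_∞: sgn(100122)=+, sgn(-108262)=−, so +1.
(a,b)_2: α=-7, β=-7; u≡5, v≡5 (mod 8); ε(u)ε(v)=0·0, αω(v)=-7·1, βω(u)=-7·1; sum ≡ 0  ⇒  +1.
(a,b)_23: α=2, u≡2; β=2, v≡19 (mod 23); (2|23)=+1, (19|23)=-1; sign (−1)^0·+1^2·-1^2 = +1.
(a,b)_19: α=2, u≡7; β=1, v≡18 (mod 19); (7|19)=+1, (18|19)=-1; sign (−1)^0·+1^1·-1^2 = +1.
(a,b)_3: α=-5, u≡2; β=-6, v≡2 (mod 3); (2|3)=-1, (2|3)=-1; sign (−1)^0·-1^-6·-1^-5 = -1.
(a,b)_5: α=0, u≡2; β=4, v≡3 (mod 5); (2|5)=-1, (3|5)=-1; sign (−1)^0·-1^4·-1^0 = +1.
(a,b)_11: α=3, u≡4; β=1, v≡5 (mod 11); (4|11)=+1, (5|11)=+1; sign (−1)^1·+1^1·+1^3 = -1.
(a,b)_7: α=6, u≡4; β=1, v≡1 (mod 7); (4|7)=+1, (1|7)=+1; sign (−1)^0·+1^1·+1^6 = +1.
|Ram(100122, -108262)| = 4, even; anisotropic at {3, 11, 37, 41}.

[3, 11, 37, 41]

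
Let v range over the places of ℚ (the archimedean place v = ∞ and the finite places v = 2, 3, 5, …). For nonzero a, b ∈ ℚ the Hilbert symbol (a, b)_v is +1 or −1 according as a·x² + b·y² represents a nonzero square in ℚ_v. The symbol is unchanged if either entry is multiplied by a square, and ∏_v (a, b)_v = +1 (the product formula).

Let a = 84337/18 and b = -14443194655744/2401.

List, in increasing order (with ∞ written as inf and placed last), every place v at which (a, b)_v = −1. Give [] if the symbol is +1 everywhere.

[31, 41, 43, 47]

(a, b) ≡ (1394, -48805129) mod (ℚ^×)²; places V = {2, 3, 7, 11, 17, 19, 31, 41, 43, 47, ∞}.
(a,b)_7: α=0, u≡2; β=-4, v≡6 (mod 7); (2|7)=+1, (6|7)=-1; sign (−1)^0·+1^-4·-1^0 = +1.
(a,b)_31: α=0, u≡13; β=1, v≡5 (mod 31); (13|31)=-1, (5|31)=+1; sign (−1)^0·-1^1·+1^0 = -1.
(a,b)_41: α=1, u≡30; β=1, v≡21 (mod 41); (30|41)=-1, (21|41)=+1; sign (−1)^0·-1^1·+1^1 = -1.
(a,b)_47: α=0, u≡35; β=1, v≡19 (mod 47); (35|47)=-1, (19|47)=-1; sign (−1)^0·-1^1·-1^0 = -1.
(a,b)_43: α=0, u≡39; β=1, v≡38 (mod 43); (39|43)=-1, (38|43)=+1; sign (−1)^0·-1^1·+1^0 = -1.
(a,b)_19: α=0, u≡4; β=1, v≡3 (mod 19); (4|19)=+1, (3|19)=-1; sign (−1)^0·+1^1·-1^0 = +1.
(a,b)_3: α=-2, u≡2; β=0, v≡2 (mod 3); (2|3)=-1, (2|3)=-1; sign (−1)^0·-1^0·-1^-2 = +1.
(a,b)_2: α=-1, β=10; u≡1, v≡7 (mod 8); ε(u)ε(v)=0·1, αω(v)=-1·0, βω(u)=10·0; sum ≡ 0  ⇒  +1.
(a,b)_17: α=1, u≡14; β=2, v≡1 (mod 17); (14|17)=-1, (1|17)=+1; sign (−1)^0·-1^2·+1^1 = +1.
(a,b)_11: α=2, u≡10; β=0, v≡1 (mod 11); (10|11)=-1, (1|11)=+1; sign (−1)^0·-1^0·+1^2 = +1.
(a,b)_∞: sgn(1394)=+, sgn(-48805129)=−, so +1.
Ram(1394, -48805129) = {31, 41, 43, 47}; no ℚ_31-point on the conic.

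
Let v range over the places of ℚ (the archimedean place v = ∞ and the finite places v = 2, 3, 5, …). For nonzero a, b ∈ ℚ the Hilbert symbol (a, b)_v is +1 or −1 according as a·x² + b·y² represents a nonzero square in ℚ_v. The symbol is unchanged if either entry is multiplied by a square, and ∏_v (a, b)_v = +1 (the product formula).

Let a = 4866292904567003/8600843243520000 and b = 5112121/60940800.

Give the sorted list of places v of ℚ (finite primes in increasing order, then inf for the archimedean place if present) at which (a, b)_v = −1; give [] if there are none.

[2, 13]

(a, b) ≡ (3094, 2) mod (ℚ^×)²; places V = {2, 3, 5, 7, 11, 13, 17, 19, 23, ∞}.
(a,b)_7: α=1, u≡2; β=2, v≡2 (mod 7); (2|7)=+1, (2|7)=+1; sign (−1)^0·+1^2·+1^1 = +1.
(a,b)_3: α=-8, u≡1; β=-2, v≡2 (mod 3); (1|3)=+1, (2|3)=-1; sign (−1)^0·+1^-2·-1^-8 = +1.
(a,b)_5: α=-4, u≡4; β=-2, v≡3 (mod 5); (4|5)=+1, (3|5)=-1; sign (−1)^0·+1^-2·-1^-4 = +1.
(a,b)_13: α=1, u≡1; β=0, v≡6 (mod 13); (1|13)=+1, (6|13)=-1; sign (−1)^0·+1^0·-1^1 = -1.
(a,b)_17: α=7, u≡12; β=2, v≡8 (mod 17); (12|17)=-1, (8|17)=+1; sign (−1)^0·-1^2·+1^7 = +1.
(a,b)_∞: sgn(3094)=+, sgn(2)=+, so +1.
(a,b)_23: α=-2, u≡8; β=-2, v≡16 (mod 23); (8|23)=+1, (16|23)=+1; sign (−1)^0·+1^-2·+1^-2 = +1.
(a,b)_11: α=-2, u≡3; β=0, v≡10 (mod 11); (3|11)=+1, (10|11)=-1; sign (−1)^0·+1^0·-1^-2 = +1.
(a,b)_19: α=4, u≡6; β=2, v≡12 (mod 19); (6|19)=+1, (12|19)=-1; sign (−1)^0·+1^2·-1^4 = +1.
(a,b)_2: α=-15, β=-9; u≡3, v≡1 (mod 8); ε(u)ε(v)=1·0, αω(v)=-15·0, βω(u)=-9·1; sum ≡ 1  ⇒  -1.
|Ram(3094, 2)| = 2, even; anisotropic at {2, 13}.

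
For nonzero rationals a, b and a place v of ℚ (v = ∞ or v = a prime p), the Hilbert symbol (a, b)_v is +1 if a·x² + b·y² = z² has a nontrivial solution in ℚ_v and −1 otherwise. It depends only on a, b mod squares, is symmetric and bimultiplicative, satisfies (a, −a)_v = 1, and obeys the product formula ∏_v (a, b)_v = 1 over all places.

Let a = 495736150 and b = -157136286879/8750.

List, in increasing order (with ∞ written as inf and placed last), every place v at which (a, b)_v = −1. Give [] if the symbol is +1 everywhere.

[7, 23]

Mod squares: a ≡ 406, b ≡ -121394. Check v ∈ {∞, 2, 3, 5, 7, 11, 13, 17, 23, 29, 43}.
v=5: a=5^2·(≡1), b=5^-4·(≡4) mod 5; (1|5)=+1, (4|5)=+1; (−1)^{2·-4·2}·(+1)^-4·(+1)^2 = +1.
v=43: a=43^0·(≡29), b=43^2·(≡4) mod 43; (29|43)=-1, (4|43)=+1; (−1)^{0·2·21}·(-1)^2·(+1)^0 = +1.
v=13: a=13^2·(≡4), b=13^1·(≡12) mod 13; (4|13)=+1, (12|13)=+1; (−1)^{2·1·6}·(+1)^1·(+1)^2 = +1.
v=3: a=3^0·(≡1), b=3^4·(≡1) mod 3; (1|3)=+1, (1|3)=+1; (−1)^{0·4·1}·(+1)^4·(+1)^0 = +1.
v=2: v_2(a)=1, v_2(b)=-1; units ≡ 3, 7 (mod 8); ε·ε+αω+βω = 1·1+1·0+-1·1 ≡ 0  ⇒  (a,b)_2 = +1.
v=7: a=7^1·(≡2), b=7^-1·(≡4) mod 7; (2|7)=+1, (4|7)=+1; (−1)^{1·-1·3}·(+1)^-1·(+1)^1 = -1.
v=23: a=23^0·(≡15), b=23^1·(≡1) mod 23; (15|23)=-1, (1|23)=+1; (−1)^{0·1·11}·(-1)^1·(+1)^0 = -1.
v=29: a=29^1·(≡10), b=29^1·(≡26) mod 29; (10|29)=-1, (26|29)=-1; (−1)^{1·1·14}·(-1)^1·(-1)^1 = +1.
v=∞: 406 > 0 and -121394 < 0  ⇒  (a,b)_∞ = +1.
v=11: a=11^0·(≡8), b=11^2·(≡2) mod 11; (8|11)=-1, (2|11)=-1; (−1)^{0·2·5}·(-1)^2·(-1)^0 = +1.
v=17: a=17^2·(≡16), b=17^0·(≡3) mod 17; (16|17)=+1, (3|17)=-1; (−1)^{2·0·8}·(+1)^0·(-1)^2 = +1.
Ram(406, -121394) = {7, 23}; no ℚ_7-point on the conic.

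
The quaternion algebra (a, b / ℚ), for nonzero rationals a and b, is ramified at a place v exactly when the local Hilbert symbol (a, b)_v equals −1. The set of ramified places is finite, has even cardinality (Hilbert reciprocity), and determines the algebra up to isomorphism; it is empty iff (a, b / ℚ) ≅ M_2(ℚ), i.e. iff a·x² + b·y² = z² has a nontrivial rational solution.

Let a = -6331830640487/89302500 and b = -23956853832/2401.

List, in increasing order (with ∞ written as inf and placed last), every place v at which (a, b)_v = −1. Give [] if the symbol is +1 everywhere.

Mod squares: a ≡ -407, b ≡ -2. Check v ∈ {∞, 2, 3, 5, 7, 11, 17, 23, 29, 37}.
v=23: a=23^2·(≡22), b=23^0·(≡14) mod 23; (22|23)=-1, (14|23)=-1; (−1)^{2·0·11}·(-1)^0·(-1)^2 = +1.
v=11: a=11^3·(≡6), b=11^0·(≡4) mod 11; (6|11)=-1, (4|11)=+1; (−1)^{3·0·5}·(-1)^0·(+1)^3 = +1.
v=37: a=37^1·(≡10), b=37^2·(≡2) mod 37; (10|37)=+1, (2|37)=-1; (−1)^{1·2·18}·(+1)^2·(-1)^1 = -1.
v=2: v_2(a)=-2, v_2(b)=3; units ≡ 1, 7 (mod 8); ε·ε+αω+βω = 0·1+-2·0+3·0 ≡ 0  ⇒  (a,b)_2 = +1.
v=∞: -407 < 0 and -2 < 0  ⇒  (a,b)_∞ = -1.
v=17: a=17^2·(≡8), b=17^2·(≡13) mod 17; (8|17)=+1, (13|17)=+1; (−1)^{2·2·8}·(+1)^2·(+1)^2 = +1.
v=3: a=3^-6·(≡1), b=3^2·(≡1) mod 3; (1|3)=+1, (1|3)=+1; (−1)^{-6·2·1}·(+1)^2·(+1)^-6 = +1.
v=7: a=7^-2·(≡5), b=7^-4·(≡5) mod 7; (5|7)=-1, (5|7)=-1; (−1)^{-2·-4·3}·(-1)^-4·(-1)^-2 = +1.
v=5: a=5^-4·(≡2), b=5^0·(≡3) mod 5; (2|5)=-1, (3|5)=-1; (−1)^{-4·0·2}·(-1)^0·(-1)^-4 = +1.
v=29: a=29^2·(≡4), b=29^2·(≡15) mod 29; (4|29)=+1, (15|29)=-1; (−1)^{2·2·14}·(+1)^2·(-1)^2 = +1.
(-407, -2 / ℚ) ramifies at {37, ∞}: a division algebra.

[37, inf]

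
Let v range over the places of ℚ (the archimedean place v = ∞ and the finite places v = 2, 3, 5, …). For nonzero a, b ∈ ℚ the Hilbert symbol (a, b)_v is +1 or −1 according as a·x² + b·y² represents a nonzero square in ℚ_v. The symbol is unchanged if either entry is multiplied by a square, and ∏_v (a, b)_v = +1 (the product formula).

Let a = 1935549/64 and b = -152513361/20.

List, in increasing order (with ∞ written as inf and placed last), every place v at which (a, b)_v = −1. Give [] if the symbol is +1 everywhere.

[7, 13]

Mod squares: a ≡ 4389, b ≡ -8645. Check v ∈ {∞, 2, 3, 5, 7, 11, 13, 19}.
v=7: a=7^3·(≡1), b=7^1·(≡4) mod 7; (1|7)=+1, (4|7)=+1; (−1)^{3·1·3}·(+1)^1·(+1)^3 = -1.
v=19: a=19^1·(≡18), b=19^1·(≡6) mod 19; (18|19)=-1, (6|19)=+1; (−1)^{1·1·9}·(-1)^1·(+1)^1 = +1.
v=3: a=3^3·(≡2), b=3^6·(≡1) mod 3; (2|3)=-1, (1|3)=+1; (−1)^{3·6·1}·(-1)^6·(+1)^3 = +1.
v=13: a=13^0·(≡8), b=13^1·(≡2) mod 13; (8|13)=-1, (2|13)=-1; (−1)^{0·1·6}·(-1)^1·(-1)^0 = -1.
v=11: a=11^1·(≡4), b=11^2·(≡3) mod 11; (4|11)=+1, (3|11)=+1; (−1)^{1·2·5}·(+1)^2·(+1)^1 = +1.
v=2: v_2(a)=-6, v_2(b)=-2; units ≡ 5, 3 (mod 8); ε·ε+αω+βω = 0·1+-6·1+-2·1 ≡ 0  ⇒  (a,b)_2 = +1.
v=5: a=5^0·(≡1), b=5^-1·(≡1) mod 5; (1|5)=+1, (1|5)=+1; (−1)^{0·-1·2}·(+1)^-1·(+1)^0 = +1.
v=∞: 4389 > 0 and -8645 < 0  ⇒  (a,b)_∞ = +1.
(4389, -8645 / ℚ) ramifies at {7, 13}: a division algebra.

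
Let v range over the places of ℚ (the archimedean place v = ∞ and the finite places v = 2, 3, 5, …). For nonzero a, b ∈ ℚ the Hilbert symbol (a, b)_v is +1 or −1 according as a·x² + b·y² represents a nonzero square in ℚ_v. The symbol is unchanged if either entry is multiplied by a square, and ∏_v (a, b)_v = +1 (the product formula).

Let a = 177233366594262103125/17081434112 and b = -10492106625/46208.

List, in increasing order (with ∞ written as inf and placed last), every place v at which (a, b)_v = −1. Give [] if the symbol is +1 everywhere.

Mod squares: a ≡ 2730, b ≡ -130. Check v ∈ {∞, 2, 3, 5, 7, 11, 13, 17, 19}.
v=11: a=11^6·(≡10), b=11^4·(≡10) mod 11; (10|11)=-1, (10|11)=-1; (−1)^{6·4·5}·(-1)^4·(-1)^6 = +1.
v=17: a=17^2·(≡3), b=17^0·(≡3) mod 17; (3|17)=-1, (3|17)=-1; (−1)^{2·0·8}·(-1)^0·(-1)^2 = +1.
v=3: a=3^1·(≡1), b=3^2·(≡2) mod 3; (1|3)=+1, (2|3)=-1; (−1)^{1·2·1}·(+1)^2·(-1)^1 = -1.
v=∞: 2730 > 0 and -130 < 0  ⇒  (a,b)_∞ = +1.
v=2: v_2(a)=-17, v_2(b)=-7; units ≡ 5, 7 (mod 8); ε·ε+αω+βω = 0·1+-17·0+-7·1 ≡ 1  ⇒  (a,b)_2 = -1.
v=7: a=7^5·(≡3), b=7^2·(≡6) mod 7; (3|7)=-1, (6|7)=-1; (−1)^{5·2·3}·(-1)^2·(-1)^5 = -1.
v=13: a=13^3·(≡6), b=13^1·(≡4) mod 13; (6|13)=-1, (4|13)=+1; (−1)^{3·1·6}·(-1)^1·(+1)^3 = -1.
v=19: a=19^-4·(≡12), b=19^-2·(≡12) mod 19; (12|19)=-1, (12|19)=-1; (−1)^{-4·-2·9}·(-1)^-2·(-1)^-4 = +1.
v=5: a=5^5·(≡4), b=5^3·(≡4) mod 5; (4|5)=+1, (4|5)=+1; (−1)^{5·3·2}·(+1)^3·(+1)^5 = +1.
|Ram(2730, -130)| = 4, even; anisotropic at {2, 3, 7, 13}.

[2, 3, 7, 13]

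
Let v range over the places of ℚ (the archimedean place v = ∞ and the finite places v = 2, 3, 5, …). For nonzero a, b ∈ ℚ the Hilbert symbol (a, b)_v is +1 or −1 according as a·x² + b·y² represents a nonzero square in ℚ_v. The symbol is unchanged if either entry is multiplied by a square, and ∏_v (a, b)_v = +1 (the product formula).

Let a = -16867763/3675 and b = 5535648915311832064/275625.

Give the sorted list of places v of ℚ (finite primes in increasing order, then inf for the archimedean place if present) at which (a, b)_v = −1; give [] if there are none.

(a, b) ≡ (-418209, 19) mod (ℚ^×)²; places V = {2, 3, 5, 7, 11, 19, 23, 29, ∞}.
(a,b)_∞: sgn(-418209)=−, sgn(19)=+, so +1.
(a,b)_3: α=-1, u≡1; β=-2, v≡1 (mod 3); (1|3)=+1, (1|3)=+1; sign (−1)^0·+1^-2·+1^-1 = +1.
(a,b)_19: α=1, u≡14; β=3, v≡1 (mod 19); (14|19)=-1, (1|19)=+1; sign (−1)^1·-1^3·+1^1 = +1.
(a,b)_11: α=3, u≡10; β=6, v≡7 (mod 11); (10|11)=-1, (7|11)=-1; sign (−1)^0·-1^6·-1^3 = -1.
(a,b)_29: α=1, u≡21; β=2, v≡17 (mod 29); (21|29)=-1, (17|29)=-1; sign (−1)^0·-1^2·-1^1 = -1.
(a,b)_23: α=1, u≡19; β=2, v≡19 (mod 23); (19|23)=-1, (19|23)=-1; sign (−1)^0·-1^2·-1^1 = -1.
(a,b)_2: α=0, β=10; u≡7, v≡3 (mod 8); ε(u)ε(v)=1·1, αω(v)=0·1, βω(u)=10·0; sum ≡ 1  ⇒  -1.
(a,b)_5: α=-2, u≡1; β=-4, v≡4 (mod 5); (1|5)=+1, (4|5)=+1; sign (−1)^0·+1^-4·+1^-2 = +1.
(a,b)_7: α=-2, u≡5; β=-2, v≡5 (mod 7); (5|7)=-1, (5|7)=-1; sign (−1)^0·-1^-2·-1^-2 = +1.
Ram(-418209, 19) = {2, 11, 23, 29}; no ℚ_2-point on the conic.

[2, 11, 23, 29]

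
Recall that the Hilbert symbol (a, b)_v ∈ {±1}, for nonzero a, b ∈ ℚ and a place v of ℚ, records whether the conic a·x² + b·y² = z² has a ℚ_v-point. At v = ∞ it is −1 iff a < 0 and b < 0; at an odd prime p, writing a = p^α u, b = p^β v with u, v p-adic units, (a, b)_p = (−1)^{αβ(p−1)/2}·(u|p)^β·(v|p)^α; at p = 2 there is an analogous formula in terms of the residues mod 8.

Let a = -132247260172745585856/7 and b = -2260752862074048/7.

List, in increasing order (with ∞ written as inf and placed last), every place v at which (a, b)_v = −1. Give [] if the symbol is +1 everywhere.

[2, 3, 17, 31, 37, inf]

Mod squares: a ≡ -357, b ≡ -8029. Check v ∈ {∞, 2, 3, 7, 17, 31, 37}.
v=17: a=17^3·(≡2), b=17^2·(≡10) mod 17; (2|17)=+1, (10|17)=-1; (−1)^{3·2·8}·(+1)^2·(-1)^3 = -1.
v=2: v_2(a)=6, v_2(b)=6; units ≡ 3, 3 (mod 8); ε·ε+αω+βω = 1·1+6·1+6·1 ≡ 1  ⇒  (a,b)_2 = -1.
v=37: a=37^4·(≡19), b=37^3·(≡24) mod 37; (19|37)=-1, (24|37)=-1; (−1)^{4·3·18}·(-1)^3·(-1)^4 = -1.
v=∞: -357 < 0 and -8029 < 0  ⇒  (a,b)_∞ = -1.
v=31: a=31^4·(≡22), b=31^3·(≡10) mod 31; (22|31)=-1, (10|31)=+1; (−1)^{4·3·15}·(-1)^3·(+1)^4 = -1.
v=7: a=7^-1·(≡5), b=7^-1·(≡1) mod 7; (5|7)=-1, (1|7)=+1; (−1)^{-1·-1·3}·(-1)^-1·(+1)^-1 = +1.
v=3: a=3^5·(≡1), b=3^4·(≡2) mod 3; (1|3)=+1, (2|3)=-1; (−1)^{5·4·1}·(+1)^4·(-1)^5 = -1.
|Ram(-357, -8029)| = 6, even; anisotropic at {2, 3, 17, 31, 37, ∞}.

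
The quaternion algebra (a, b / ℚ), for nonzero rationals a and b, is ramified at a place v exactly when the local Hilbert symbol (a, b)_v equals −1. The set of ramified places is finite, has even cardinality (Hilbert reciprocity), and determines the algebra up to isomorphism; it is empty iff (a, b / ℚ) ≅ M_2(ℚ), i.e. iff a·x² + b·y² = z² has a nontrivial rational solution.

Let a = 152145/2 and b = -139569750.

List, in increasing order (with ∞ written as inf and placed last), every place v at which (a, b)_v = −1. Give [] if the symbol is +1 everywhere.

Mod squares: a ≡ 690, b ≡ -620310. Check v ∈ {∞, 2, 3, 5, 7, 23, 29, 31}.
v=∞: 690 > 0 and -620310 < 0  ⇒  (a,b)_∞ = +1.
v=3: a=3^3·(≡2), b=3^3·(≡2) mod 3; (2|3)=-1, (2|3)=-1; (−1)^{3·3·1}·(-1)^3·(-1)^3 = -1.
v=31: a=31^0·(≡14), b=31^1·(≡4) mod 31; (14|31)=+1, (4|31)=+1; (−1)^{0·1·15}·(+1)^1·(+1)^0 = +1.
v=23: a=23^1·(≡7), b=23^1·(≡1) mod 23; (7|23)=-1, (1|23)=+1; (−1)^{1·1·11}·(-1)^1·(+1)^1 = +1.
v=7: a=7^2·(≡2), b=7^0·(≡2) mod 7; (2|7)=+1, (2|7)=+1; (−1)^{2·0·3}·(+1)^0·(+1)^2 = +1.
v=5: a=5^1·(≡2), b=5^3·(≡2) mod 5; (2|5)=-1, (2|5)=-1; (−1)^{1·3·2}·(-1)^3·(-1)^1 = +1.
v=29: a=29^0·(≡20), b=29^1·(≡3) mod 29; (20|29)=+1, (3|29)=-1; (−1)^{0·1·14}·(+1)^1·(-1)^0 = +1.
v=2: v_2(a)=-1, v_2(b)=1; units ≡ 1, 5 (mod 8); ε·ε+αω+βω = 0·0+-1·1+1·0 ≡ 1  ⇒  (a,b)_2 = -1.
|Ram(690, -620310)| = 2, even; anisotropic at {2, 3}.

[2, 3]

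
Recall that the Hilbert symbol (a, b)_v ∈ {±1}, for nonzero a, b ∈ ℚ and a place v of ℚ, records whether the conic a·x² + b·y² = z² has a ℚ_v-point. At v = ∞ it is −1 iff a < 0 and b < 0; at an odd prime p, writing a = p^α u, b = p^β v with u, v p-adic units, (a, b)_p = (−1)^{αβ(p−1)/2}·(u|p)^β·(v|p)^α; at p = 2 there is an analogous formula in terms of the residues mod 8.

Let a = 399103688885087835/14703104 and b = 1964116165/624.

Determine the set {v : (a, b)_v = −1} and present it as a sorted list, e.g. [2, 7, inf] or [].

[17, 37]

Mod squares: a ≡ 245310, b ≡ 3315. Check v ∈ {∞, 2, 3, 5, 11, 13, 17, 19, 23, 37, 41, 47}.
v=37: a=37^1·(≡26), b=37^0·(≡32) mod 37; (26|37)=+1, (32|37)=-1; (−1)^{1·0·18}·(+1)^0·(-1)^1 = -1.
v=41: a=41^2·(≡29), b=41^0·(≡6) mod 41; (29|41)=-1, (6|41)=-1; (−1)^{2·0·20}·(-1)^0·(-1)^2 = +1.
v=2: v_2(a)=-9, v_2(b)=-4; units ≡ 7, 3 (mod 8); ε·ε+αω+βω = 1·1+-9·1+-4·0 ≡ 0  ⇒  (a,b)_2 = +1.
v=5: a=5^1·(≡3), b=5^1·(≡2) mod 5; (3|5)=-1, (2|5)=-1; (−1)^{1·1·2}·(-1)^1·(-1)^1 = +1.
v=∞: 245310 > 0 and 3315 > 0  ⇒  (a,b)_∞ = +1.
v=17: a=17^1·(≡7), b=17^1·(≡1) mod 17; (7|17)=-1, (1|17)=+1; (−1)^{1·1·8}·(-1)^1·(+1)^1 = -1.
v=13: a=13^-1·(≡8), b=13^-1·(≡7) mod 13; (8|13)=-1, (7|13)=-1; (−1)^{-1·-1·6}·(-1)^-1·(-1)^-1 = +1.
v=11: a=11^4·(≡10), b=11^2·(≡9) mod 11; (10|11)=-1, (9|11)=+1; (−1)^{4·2·5}·(-1)^2·(+1)^4 = +1.
v=23: a=23^2·(≡10), b=23^2·(≡6) mod 23; (10|23)=-1, (6|23)=+1; (−1)^{2·2·11}·(-1)^2·(+1)^2 = +1.
v=19: a=19^2·(≡6), b=19^2·(≡6) mod 19; (6|19)=+1, (6|19)=+1; (−1)^{2·2·9}·(+1)^2·(+1)^2 = +1.
v=3: a=3^3·(≡2), b=3^-1·(≡1) mod 3; (2|3)=-1, (1|3)=+1; (−1)^{3·-1·1}·(-1)^-1·(+1)^3 = +1.
v=47: a=47^-2·(≡18), b=47^0·(≡24) mod 47; (18|47)=+1, (24|47)=+1; (−1)^{-2·0·23}·(+1)^0·(+1)^-2 = +1.
Ram(245310, 3315) = {17, 37}; no ℚ_17-point on the conic.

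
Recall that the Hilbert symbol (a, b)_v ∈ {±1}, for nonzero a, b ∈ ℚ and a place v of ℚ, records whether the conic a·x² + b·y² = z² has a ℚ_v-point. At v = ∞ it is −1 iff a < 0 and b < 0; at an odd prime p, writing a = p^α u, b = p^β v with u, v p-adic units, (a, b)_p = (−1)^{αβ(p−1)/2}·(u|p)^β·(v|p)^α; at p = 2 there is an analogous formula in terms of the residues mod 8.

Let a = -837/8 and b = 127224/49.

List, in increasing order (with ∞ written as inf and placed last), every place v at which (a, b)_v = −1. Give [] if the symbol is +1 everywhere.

[]

Mod squares: a ≡ -186, b ≡ 3534. Check v ∈ {∞, 2, 3, 7, 19, 31}.
v=7: a=7^0·(≡3), b=7^-2·(≡6) mod 7; (3|7)=-1, (6|7)=-1; (−1)^{0·-2·3}·(-1)^-2·(-1)^0 = +1.
v=2: v_2(a)=-3, v_2(b)=3; units ≡ 3, 7 (mod 8); ε·ε+αω+βω = 1·1+-3·0+3·1 ≡ 0  ⇒  (a,b)_2 = +1.
v=∞: -186 < 0 and 3534 > 0  ⇒  (a,b)_∞ = +1.
v=31: a=31^1·(≡16), b=31^1·(≡11) mod 31; (16|31)=+1, (11|31)=-1; (−1)^{1·1·15}·(+1)^1·(-1)^1 = +1.
v=19: a=19^0·(≡7), b=19^1·(≡18) mod 19; (7|19)=+1, (18|19)=-1; (−1)^{0·1·9}·(+1)^1·(-1)^0 = +1.
v=3: a=3^3·(≡1), b=3^3·(≡2) mod 3; (1|3)=+1, (2|3)=-1; (−1)^{3·3·1}·(+1)^3·(-1)^3 = +1.
Every local symbol is +1, so the conic -186·x² + 3534·y² = z² has ℚ_v-points for all v and hence a ℚ-point; (a, b / ℚ) ≅ M_2(ℚ).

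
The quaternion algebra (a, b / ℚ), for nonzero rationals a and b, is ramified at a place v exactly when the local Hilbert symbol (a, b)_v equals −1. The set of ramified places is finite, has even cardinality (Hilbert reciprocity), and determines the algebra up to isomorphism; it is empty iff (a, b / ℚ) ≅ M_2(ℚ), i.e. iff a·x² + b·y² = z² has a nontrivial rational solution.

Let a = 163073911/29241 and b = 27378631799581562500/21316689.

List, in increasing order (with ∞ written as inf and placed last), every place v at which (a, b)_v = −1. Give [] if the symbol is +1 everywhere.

Mod squares: a ≡ 2431, b ≡ 1105. Check v ∈ {∞, 2, 3, 5, 7, 11, 13, 17, 19, 37}.
v=2: v_2(a)=0, v_2(b)=2; units ≡ 7, 1 (mod 8); ε·ε+αω+βω = 1·0+0·0+2·0 ≡ 0  ⇒  (a,b)_2 = +1.
v=∞: 2431 > 0 and 1105 > 0  ⇒  (a,b)_∞ = +1.
v=3: a=3^-4·(≡1), b=3^-10·(≡1) mod 3; (1|3)=+1, (1|3)=+1; (−1)^{-4·-10·1}·(+1)^-10·(+1)^-4 = +1.
v=13: a=13^1·(≡11), b=13^3·(≡7) mod 13; (11|13)=-1, (7|13)=-1; (−1)^{1·3·6}·(-1)^3·(-1)^1 = +1.
v=19: a=19^-2·(≡13), b=19^-2·(≡15) mod 19; (13|19)=-1, (15|19)=-1; (−1)^{-2·-2·9}·(-1)^-2·(-1)^-2 = +1.
v=7: a=7^2·(≡4), b=7^2·(≡3) mod 7; (4|7)=+1, (3|7)=-1; (−1)^{2·2·3}·(+1)^2·(-1)^2 = +1.
v=37: a=37^2·(≡25), b=37^2·(≡13) mod 37; (25|37)=+1, (13|37)=-1; (−1)^{2·2·18}·(+1)^2·(-1)^2 = +1.
v=5: a=5^0·(≡1), b=5^7·(≡1) mod 5; (1|5)=+1, (1|5)=+1; (−1)^{0·7·2}·(+1)^7·(+1)^0 = +1.
v=11: a=11^1·(≡1), b=11^2·(≡4) mod 11; (1|11)=+1, (4|11)=+1; (−1)^{1·2·5}·(+1)^2·(+1)^1 = +1.
v=17: a=17^1·(≡10), b=17^3·(≡7) mod 17; (10|17)=-1, (7|17)=-1; (−1)^{1·3·8}·(-1)^3·(-1)^1 = +1.
Every local symbol is +1, so the conic 2431·x² + 1105·y² = z² has ℚ_v-points for all v and hence a ℚ-point; (a, b / ℚ) ≅ M_2(ℚ).

[]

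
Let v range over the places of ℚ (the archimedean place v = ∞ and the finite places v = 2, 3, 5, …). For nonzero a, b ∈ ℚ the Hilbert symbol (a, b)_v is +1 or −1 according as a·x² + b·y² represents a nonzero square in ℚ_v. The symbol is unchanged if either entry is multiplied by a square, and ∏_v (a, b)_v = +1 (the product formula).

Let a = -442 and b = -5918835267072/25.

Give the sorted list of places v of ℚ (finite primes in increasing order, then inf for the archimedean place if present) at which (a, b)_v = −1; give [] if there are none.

[7, 13, 17, inf]

Mod squares: a ≡ -442, b ≡ -182. Check v ∈ {∞, 2, 3, 5, 7, 13, 17}.
v=7: a=7^0·(≡6), b=7^1·(≡2) mod 7; (6|7)=-1, (2|7)=+1; (−1)^{0·1·3}·(-1)^1·(+1)^0 = -1.
v=5: a=5^0·(≡3), b=5^-2·(≡3) mod 5; (3|5)=-1, (3|5)=-1; (−1)^{0·-2·2}·(-1)^-2·(-1)^0 = +1.
v=2: v_2(a)=1, v_2(b)=9; units ≡ 3, 5 (mod 8); ε·ε+αω+βω = 1·0+1·1+9·1 ≡ 0  ⇒  (a,b)_2 = +1.
v=13: a=13^1·(≡5), b=13^3·(≡1) mod 13; (5|13)=-1, (1|13)=+1; (−1)^{1·3·6}·(-1)^3·(+1)^1 = -1.
v=17: a=17^1·(≡8), b=17^4·(≡5) mod 17; (8|17)=+1, (5|17)=-1; (−1)^{1·4·8}·(+1)^4·(-1)^1 = -1.
v=3: a=3^0·(≡2), b=3^2·(≡1) mod 3; (2|3)=-1, (1|3)=+1; (−1)^{0·2·1}·(-1)^2·(+1)^0 = +1.
v=∞: -442 < 0 and -182 < 0  ⇒  (a,b)_∞ = -1.
|Ram(-442, -182)| = 4, even; anisotropic at {7, 13, 17, ∞}.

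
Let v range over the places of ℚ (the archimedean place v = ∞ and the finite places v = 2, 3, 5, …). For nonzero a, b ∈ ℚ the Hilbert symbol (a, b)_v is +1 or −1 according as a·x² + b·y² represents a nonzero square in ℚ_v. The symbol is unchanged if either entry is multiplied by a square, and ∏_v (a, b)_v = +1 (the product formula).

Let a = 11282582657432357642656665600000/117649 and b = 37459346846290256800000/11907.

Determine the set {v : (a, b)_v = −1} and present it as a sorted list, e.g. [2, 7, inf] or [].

(a, b) ≡ (37410, 9435) mod (ℚ^×)²; places V = {2, 3, 5, 7, 11, 17, 29, 37, 43, ∞}.
(a,b)_∞: sgn(37410)=+, sgn(9435)=+, so +1.
(a,b)_29: α=3, u≡26; β=2, v≡17 (mod 29); (26|29)=-1, (17|29)=-1; sign (−1)^0·-1^2·-1^3 = -1.
(a,b)_5: α=5, u≡3; β=5, v≡3 (mod 5); (3|5)=-1, (3|5)=-1; sign (−1)^0·-1^5·-1^5 = +1.
(a,b)_3: α=1, u≡2; β=-5, v≡1 (mod 3); (2|3)=-1, (1|3)=+1; sign (−1)^1·-1^-5·+1^1 = +1.
(a,b)_37: α=4, u≡9; β=3, v≡28 (mod 37); (9|37)=+1, (28|37)=+1; sign (−1)^0·+1^3·+1^4 = +1.
(a,b)_11: α=2, u≡2; β=2, v≡2 (mod 11); (2|11)=-1, (2|11)=-1; sign (−1)^0·-1^2·-1^2 = +1.
(a,b)_43: α=3, u≡4; β=2, v≡8 (mod 43); (4|43)=+1, (8|43)=-1; sign (−1)^0·+1^2·-1^3 = -1.
(a,b)_17: α=4, u≡14; β=3, v≡12 (mod 17); (14|17)=-1, (12|17)=-1; sign (−1)^0·-1^3·-1^4 = -1.
(a,b)_7: α=-6, u≡4; β=-2, v≡5 (mod 7); (4|7)=+1, (5|7)=-1; sign (−1)^0·+1^-2·-1^-6 = +1.
(a,b)_2: α=15, β=8; u≡1, v≡3 (mod 8); ε(u)ε(v)=0·1, αω(v)=15·1, βω(u)=8·0; sum ≡ 1  ⇒  -1.
(37410, 9435 / ℚ) ramifies at {2, 17, 29, 43}: a division algebra.

[2, 17, 29, 43]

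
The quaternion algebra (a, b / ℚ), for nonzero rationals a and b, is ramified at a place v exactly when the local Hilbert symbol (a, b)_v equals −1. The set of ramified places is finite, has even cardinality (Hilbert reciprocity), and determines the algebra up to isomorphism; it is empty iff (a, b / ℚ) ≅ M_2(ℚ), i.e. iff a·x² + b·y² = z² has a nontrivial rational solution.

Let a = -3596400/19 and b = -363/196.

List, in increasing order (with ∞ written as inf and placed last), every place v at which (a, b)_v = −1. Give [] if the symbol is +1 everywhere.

(a, b) ≡ (-2109, -3) mod (ℚ^×)²; places V = {2, 3, 5, 7, 11, 19, 37, ∞}.
(a,b)_7: α=0, u≡5; β=-2, v≡2 (mod 7); (5|7)=-1, (2|7)=+1; sign (−1)^0·-1^-2·+1^0 = +1.
(a,b)_37: α=1, u≡35; β=0, v≡4 (mod 37); (35|37)=-1, (4|37)=+1; sign (−1)^0·-1^0·+1^1 = +1.
(a,b)_∞: sgn(-2109)=−, sgn(-3)=−, so -1.
(a,b)_5: α=2, u≡1; β=0, v≡2 (mod 5); (1|5)=+1, (2|5)=-1; sign (−1)^0·+1^0·-1^2 = +1.
(a,b)_19: α=-1, u≡15; β=0, v≡6 (mod 19); (15|19)=-1, (6|19)=+1; sign (−1)^0·-1^0·+1^-1 = +1.
(a,b)_3: α=5, u≡2; β=1, v≡2 (mod 3); (2|3)=-1, (2|3)=-1; sign (−1)^1·-1^1·-1^5 = -1.
(a,b)_11: α=0, u≡9; β=2, v≡7 (mod 11); (9|11)=+1, (7|11)=-1; sign (−1)^0·+1^2·-1^0 = +1.
(a,b)_2: α=4, β=-2; u≡3, v≡5 (mod 8); ε(u)ε(v)=1·0, αω(v)=4·1, βω(u)=-2·1; sum ≡ 0  ⇒  +1.
(-2109, -3 / ℚ) ramifies at {3, ∞}: a division algebra.

[3, inf]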